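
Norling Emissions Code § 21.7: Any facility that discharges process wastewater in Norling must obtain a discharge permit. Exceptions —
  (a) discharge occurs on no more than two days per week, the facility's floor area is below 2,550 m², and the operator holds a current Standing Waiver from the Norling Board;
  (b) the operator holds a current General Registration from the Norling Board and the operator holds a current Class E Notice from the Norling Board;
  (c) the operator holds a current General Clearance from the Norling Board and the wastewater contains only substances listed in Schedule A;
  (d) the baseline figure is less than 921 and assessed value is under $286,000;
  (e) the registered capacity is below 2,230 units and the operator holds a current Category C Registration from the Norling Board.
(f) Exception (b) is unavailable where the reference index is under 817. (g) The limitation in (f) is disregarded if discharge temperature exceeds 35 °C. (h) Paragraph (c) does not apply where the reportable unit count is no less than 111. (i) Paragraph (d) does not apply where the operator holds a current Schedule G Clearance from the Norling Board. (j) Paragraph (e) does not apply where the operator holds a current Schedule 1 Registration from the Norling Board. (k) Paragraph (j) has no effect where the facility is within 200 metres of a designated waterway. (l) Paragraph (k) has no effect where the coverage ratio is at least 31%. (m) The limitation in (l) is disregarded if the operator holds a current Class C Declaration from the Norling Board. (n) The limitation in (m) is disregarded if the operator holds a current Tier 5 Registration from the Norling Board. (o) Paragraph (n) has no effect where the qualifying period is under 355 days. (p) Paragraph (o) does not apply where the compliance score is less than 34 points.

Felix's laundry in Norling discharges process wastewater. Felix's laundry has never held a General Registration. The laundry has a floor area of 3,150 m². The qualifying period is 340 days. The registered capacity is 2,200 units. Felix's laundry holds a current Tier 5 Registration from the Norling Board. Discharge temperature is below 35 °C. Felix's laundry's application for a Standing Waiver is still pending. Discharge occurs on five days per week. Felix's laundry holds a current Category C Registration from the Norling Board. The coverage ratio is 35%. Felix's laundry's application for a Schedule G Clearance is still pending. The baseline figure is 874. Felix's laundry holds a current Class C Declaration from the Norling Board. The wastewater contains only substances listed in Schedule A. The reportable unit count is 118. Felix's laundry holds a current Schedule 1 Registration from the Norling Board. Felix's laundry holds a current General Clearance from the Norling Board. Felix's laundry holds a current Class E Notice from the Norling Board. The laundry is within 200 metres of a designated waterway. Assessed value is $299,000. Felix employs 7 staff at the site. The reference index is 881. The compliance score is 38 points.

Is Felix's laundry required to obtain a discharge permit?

Exception (a) does not apply: discharge occurs on five days per week.
Exception (b) does not apply: the General Registration is not current.
Exception (c) is satisfied on its face — a current General Clearance is held; the wastewater is Schedule-A-only. But applying paragraph (h): (h) operates — the reportable unit count is 118, meeting the 111 threshold. Exception (c) does not apply.
Exception (d) requires that assessed value is under $286,000; but assessed value is $299,000, not under $286,000, so (d) is unavailable.
All of (e)'s requirements are met (the registered capacity is 2,200 units, below the 2,230 units limit; a current Category C Registration is held). As to paragraphs (j)–(p): (j) would limit (e) — a current Schedule 1 Registration is held — but (k) sets (j) aside: (k) operates against (j): the laundry is within 200 m of a designated waterway. (l) is triggered (the coverage ratio is 35%, meeting the 31% threshold), but is itself disapplied by (m): (m) operates against (l): a current Class C Declaration is held. (n) is triggered (a current Tier 5 Registration is held), but yields to (o): (o) is triggered — the qualifying period is 340 days, under the 355 days limit. (p) is not engaged (the compliance score is 38 points, not less than 34 points), so (o) stands. So (e) applies.

No — exception (e) applies; Felix's laundry is not required to obtain a discharge permit.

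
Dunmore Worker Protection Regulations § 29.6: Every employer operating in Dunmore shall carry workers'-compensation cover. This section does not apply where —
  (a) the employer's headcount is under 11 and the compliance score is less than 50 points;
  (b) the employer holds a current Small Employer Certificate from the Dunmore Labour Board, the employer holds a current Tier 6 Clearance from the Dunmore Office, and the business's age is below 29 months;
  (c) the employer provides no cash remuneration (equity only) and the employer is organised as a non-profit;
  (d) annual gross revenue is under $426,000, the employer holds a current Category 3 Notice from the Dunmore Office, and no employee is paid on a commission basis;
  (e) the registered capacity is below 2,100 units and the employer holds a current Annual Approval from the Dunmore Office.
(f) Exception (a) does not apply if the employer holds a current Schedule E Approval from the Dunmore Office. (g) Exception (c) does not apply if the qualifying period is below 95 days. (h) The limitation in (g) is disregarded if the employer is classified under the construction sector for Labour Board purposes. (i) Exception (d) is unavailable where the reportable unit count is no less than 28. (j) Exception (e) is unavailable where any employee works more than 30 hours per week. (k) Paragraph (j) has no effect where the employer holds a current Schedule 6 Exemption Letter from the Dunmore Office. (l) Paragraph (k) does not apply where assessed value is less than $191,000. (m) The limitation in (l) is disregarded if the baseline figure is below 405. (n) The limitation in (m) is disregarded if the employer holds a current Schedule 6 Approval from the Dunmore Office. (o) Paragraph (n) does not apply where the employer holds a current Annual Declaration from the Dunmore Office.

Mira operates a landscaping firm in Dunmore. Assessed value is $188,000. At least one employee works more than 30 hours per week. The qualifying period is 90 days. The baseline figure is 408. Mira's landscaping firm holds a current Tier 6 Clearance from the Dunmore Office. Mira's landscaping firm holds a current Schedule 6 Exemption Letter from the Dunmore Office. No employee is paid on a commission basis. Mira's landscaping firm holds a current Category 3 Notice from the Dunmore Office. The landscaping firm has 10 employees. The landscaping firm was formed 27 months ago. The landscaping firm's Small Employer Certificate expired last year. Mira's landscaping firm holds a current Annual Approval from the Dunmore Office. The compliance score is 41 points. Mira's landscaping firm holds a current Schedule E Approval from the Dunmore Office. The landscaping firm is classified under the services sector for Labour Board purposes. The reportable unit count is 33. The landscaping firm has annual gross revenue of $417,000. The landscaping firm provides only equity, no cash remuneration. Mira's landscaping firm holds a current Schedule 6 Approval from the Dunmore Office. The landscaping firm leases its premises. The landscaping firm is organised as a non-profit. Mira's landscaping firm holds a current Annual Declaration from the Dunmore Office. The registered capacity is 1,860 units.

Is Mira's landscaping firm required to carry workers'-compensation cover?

Yes — Mira's landscaping firm must carry workers'-compensation cover.

Exception (a): the employer's headcount is 10, under the 11 limit; the compliance score is 41 points, less than the 50 points limit — every condition holds. Turning to paragraph (f): (f) is engaged — a current Schedule E Approval is held. (a) is therefore removed.
Exception (b) does not apply: the Small Employer Certificate has expired.
Exception (c) is satisfied on its face — remuneration is equity-only; the employer is a non-profit. However, paragraphs (g)–(h) must be considered: (g) operates against (c): the qualifying period is 90 days, below the 95 days limit. (h), which would lift (g), is inapplicable — the landscaping firm is classified under the services sector. Exception (c) does not apply.
All of (d)'s requirements are met (annual gross revenue is $417,000, under the $426,000 limit; a current Category 3 Notice is held; no employee is paid on commission). But: (i) operates against (d): the reportable unit count is 33, meeting the 28 threshold. So (d) is unavailable.
Exception (e): the registered capacity is 1,860 units, below the 2,100 units limit; a current Annual Approval is held — every condition holds. But applying paragraphs (j)–(o): (j) is engaged — at least one employee exceeds 30 hours/week. (k) would limit (j) — a current Schedule 6 Exemption Letter is held — but (l) sets (k) aside: (l) applies — assessed value is $188,000, less than the $191,000 limit. (m), which would lift (l), does not operate here — the baseline figure is 408, not below 405. (e) is therefore removed.
No exception displaces § 29.6.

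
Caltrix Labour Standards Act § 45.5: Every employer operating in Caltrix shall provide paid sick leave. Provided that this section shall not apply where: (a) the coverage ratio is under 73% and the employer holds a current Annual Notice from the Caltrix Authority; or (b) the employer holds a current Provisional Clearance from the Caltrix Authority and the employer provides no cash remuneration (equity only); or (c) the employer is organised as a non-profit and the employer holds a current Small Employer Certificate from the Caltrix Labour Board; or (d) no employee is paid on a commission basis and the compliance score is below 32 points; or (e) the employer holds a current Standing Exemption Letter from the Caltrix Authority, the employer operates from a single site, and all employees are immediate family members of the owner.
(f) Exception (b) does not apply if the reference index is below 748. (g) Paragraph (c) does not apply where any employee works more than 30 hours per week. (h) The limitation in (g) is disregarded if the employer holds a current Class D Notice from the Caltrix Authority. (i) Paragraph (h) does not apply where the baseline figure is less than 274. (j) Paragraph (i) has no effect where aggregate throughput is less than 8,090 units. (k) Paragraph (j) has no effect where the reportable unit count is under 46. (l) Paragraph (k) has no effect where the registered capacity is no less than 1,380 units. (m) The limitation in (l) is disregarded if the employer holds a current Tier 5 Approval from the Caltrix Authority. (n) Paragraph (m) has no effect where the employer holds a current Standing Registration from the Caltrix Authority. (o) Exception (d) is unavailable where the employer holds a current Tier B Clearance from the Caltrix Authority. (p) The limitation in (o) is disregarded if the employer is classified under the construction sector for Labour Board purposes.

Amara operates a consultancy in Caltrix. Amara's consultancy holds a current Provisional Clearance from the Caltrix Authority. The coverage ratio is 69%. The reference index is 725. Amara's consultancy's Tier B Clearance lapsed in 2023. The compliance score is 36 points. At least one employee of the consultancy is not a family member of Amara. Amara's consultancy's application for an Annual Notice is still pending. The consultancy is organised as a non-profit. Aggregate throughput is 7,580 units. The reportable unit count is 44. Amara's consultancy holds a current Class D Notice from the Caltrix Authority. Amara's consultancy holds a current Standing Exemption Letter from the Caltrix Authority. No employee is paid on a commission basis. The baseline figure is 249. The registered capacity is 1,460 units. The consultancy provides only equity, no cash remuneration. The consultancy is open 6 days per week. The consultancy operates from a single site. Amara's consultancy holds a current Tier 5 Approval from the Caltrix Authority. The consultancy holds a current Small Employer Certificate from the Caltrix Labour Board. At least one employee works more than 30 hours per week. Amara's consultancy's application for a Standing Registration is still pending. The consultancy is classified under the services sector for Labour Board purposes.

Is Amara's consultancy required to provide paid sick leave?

Yes — Amara's consultancy must provide paid sick leave.

Exception (a) does not apply: no current Annual Notice is held.
Exception (b) is satisfied on its face — a current Provisional Clearance is held; remuneration is equity-only. However, paragraph (f) must be considered: (f) applies — the reference index is 725, below the 748 limit. (b) is therefore removed.
Exception (c)'s conditions are all satisfied: the employer is a non-profit; a current Small Employer Certificate is held. But: (g) operates against (c): at least one employee exceeds 30 hours/week. (h) would limit (g) — a current Class D Notice is held — but (i) sets (h) aside: (i) applies — the baseline figure is 249, less than the 274 limit. (j) is engaged (aggregate throughput is 7,580 units, less than the 8,090 units limit), but is set aside by (k): (k) operates against (j): the reportable unit count is 44, under the 46 limit. (l) would limit (k) — the registered capacity is 1,460 units, meeting the 1,380 units threshold — but (m) sets (l) aside: (m) is engaged — a current Tier 5 Approval is held. (n), which would lift (m), is inapplicable — the Standing Registration is not current. So (c) is unavailable.
Exception (d) fails — the compliance score is 36 points, not below 32 points.
Exception (e) does not apply: at least one employee is not a family member.
No exception displaces § 45.5.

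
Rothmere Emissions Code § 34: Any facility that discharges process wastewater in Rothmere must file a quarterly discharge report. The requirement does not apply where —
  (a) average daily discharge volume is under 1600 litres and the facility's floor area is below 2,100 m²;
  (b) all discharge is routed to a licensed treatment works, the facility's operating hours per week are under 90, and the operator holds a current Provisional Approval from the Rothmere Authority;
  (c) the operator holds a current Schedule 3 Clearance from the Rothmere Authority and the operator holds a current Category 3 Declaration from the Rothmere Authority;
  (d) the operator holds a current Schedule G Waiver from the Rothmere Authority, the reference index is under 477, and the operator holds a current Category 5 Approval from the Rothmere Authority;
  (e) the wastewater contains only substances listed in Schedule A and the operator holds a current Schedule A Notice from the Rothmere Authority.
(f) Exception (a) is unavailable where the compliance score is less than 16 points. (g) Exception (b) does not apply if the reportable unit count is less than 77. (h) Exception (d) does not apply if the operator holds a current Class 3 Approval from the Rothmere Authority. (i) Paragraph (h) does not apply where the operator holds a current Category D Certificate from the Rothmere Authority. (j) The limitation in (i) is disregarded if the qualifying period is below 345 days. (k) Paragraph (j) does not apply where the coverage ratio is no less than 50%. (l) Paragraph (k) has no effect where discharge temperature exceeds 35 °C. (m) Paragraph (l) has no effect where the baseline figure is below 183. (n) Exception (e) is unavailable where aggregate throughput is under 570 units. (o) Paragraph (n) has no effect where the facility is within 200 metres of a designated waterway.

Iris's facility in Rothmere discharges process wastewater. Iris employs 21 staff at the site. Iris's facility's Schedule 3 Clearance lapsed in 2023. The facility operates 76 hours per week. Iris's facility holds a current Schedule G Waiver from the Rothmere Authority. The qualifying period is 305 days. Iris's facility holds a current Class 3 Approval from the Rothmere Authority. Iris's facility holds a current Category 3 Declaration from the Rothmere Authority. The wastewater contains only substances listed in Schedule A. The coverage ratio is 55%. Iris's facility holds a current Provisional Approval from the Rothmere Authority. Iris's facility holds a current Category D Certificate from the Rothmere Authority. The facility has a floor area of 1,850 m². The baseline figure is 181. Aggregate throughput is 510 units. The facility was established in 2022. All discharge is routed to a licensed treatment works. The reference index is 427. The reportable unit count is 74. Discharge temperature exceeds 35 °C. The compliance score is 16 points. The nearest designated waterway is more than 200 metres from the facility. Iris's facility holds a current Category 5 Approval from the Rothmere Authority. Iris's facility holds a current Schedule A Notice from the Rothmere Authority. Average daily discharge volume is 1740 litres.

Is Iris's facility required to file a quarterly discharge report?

Exception (a) does not apply: average daily discharge volume is 1740 litres, not under 1600 litres.
Exception (b)'s conditions are all satisfied: discharge is routed to a licensed treatment works; the facility's operating hours per week are 76, under the 90 limit; a current Provisional Approval is held. But applying paragraph (g): (g) applies — the reportable unit count is 74, less than the 77 limit. So (b) is unavailable.
Exception (c) requires that the operator holds a current Schedule 3 Clearance from the Rothmere Authority; but no current Schedule 3 Clearance is held, so (c) is unavailable.
Exception (d)'s conditions are all satisfied: a current Schedule G Waiver is held; the reference index is 427, under the 477 limit; a current Category 5 Approval is held. Applying paragraphs (h)–(m): (h) applies (a current Class 3 Approval is held), but is overridden by (i): (i) operates against (h): a current Category D Certificate is held. (j) would limit (i) — the qualifying period is 305 days, below the 345 days limit — but (k) sets (j) aside: (k) operates against (j): the coverage ratio is 55%, meeting the 50% threshold. (l) is engaged (discharge temperature exceeds 35 °C), but is set aside by (m): (m) operates against (l): the baseline figure is 181, below the 183 limit. Exception (d) stands.
All of (e)'s requirements are met (the wastewater is Schedule-A-only; a current Schedule A Notice is held). Turning to paragraphs (n)–(o): (n) operates against (e): aggregate throughput is 510 units, under the 570 units limit. (o) is inapplicable (the facility is more than 200 m from any designated waterway), so (n) stands. (e) is therefore removed.

No — exception (d) applies; Iris's facility is not required to file a quarterly discharge report.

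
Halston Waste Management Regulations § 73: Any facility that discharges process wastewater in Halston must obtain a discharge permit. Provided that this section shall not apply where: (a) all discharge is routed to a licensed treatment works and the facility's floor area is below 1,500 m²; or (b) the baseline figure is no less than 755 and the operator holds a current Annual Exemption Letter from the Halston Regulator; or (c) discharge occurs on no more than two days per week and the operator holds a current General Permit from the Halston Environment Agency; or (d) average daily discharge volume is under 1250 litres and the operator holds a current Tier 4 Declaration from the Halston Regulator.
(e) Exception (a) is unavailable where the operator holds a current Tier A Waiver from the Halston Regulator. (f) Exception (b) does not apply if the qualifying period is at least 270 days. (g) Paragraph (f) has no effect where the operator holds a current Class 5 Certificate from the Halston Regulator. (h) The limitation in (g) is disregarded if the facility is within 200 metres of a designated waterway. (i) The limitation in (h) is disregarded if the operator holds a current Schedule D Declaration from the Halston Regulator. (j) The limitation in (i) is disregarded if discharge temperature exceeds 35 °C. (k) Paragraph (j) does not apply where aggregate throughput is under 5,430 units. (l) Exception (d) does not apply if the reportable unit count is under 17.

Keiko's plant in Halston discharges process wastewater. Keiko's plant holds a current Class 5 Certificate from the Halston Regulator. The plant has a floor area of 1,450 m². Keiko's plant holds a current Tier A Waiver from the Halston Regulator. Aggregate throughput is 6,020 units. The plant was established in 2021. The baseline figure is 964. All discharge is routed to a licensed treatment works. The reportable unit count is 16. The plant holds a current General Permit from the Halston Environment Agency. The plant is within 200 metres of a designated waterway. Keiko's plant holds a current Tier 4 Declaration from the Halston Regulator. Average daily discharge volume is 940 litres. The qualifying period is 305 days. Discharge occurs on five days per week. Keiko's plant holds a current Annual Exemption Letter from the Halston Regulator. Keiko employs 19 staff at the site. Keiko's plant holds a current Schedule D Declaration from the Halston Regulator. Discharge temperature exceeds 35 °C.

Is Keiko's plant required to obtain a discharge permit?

Yes — Keiko's plant must obtain a discharge permit.

Exception (a)'s conditions are all satisfied: discharge is routed to a licensed treatment works; the facility's floor area is 1,450 m², below the 1,500 m² limit. But applying paragraph (e): (e) applies — a current Tier A Waiver is held. So (a) is unavailable.
Exception (b) is satisfied on its face — the baseline figure is 964, meeting the 755 threshold; a current Annual Exemption Letter is held. But: (f) is triggered — the qualifying period is 305 days, meeting the 270 days threshold. (g) operates (a current Class 5 Certificate is held), but is overridden by (h): (h) operates — the plant is within 200 m of a designated waterway. (i) is engaged (a current Schedule D Declaration is held), but yields to (j): (j) operates against (i): discharge temperature exceeds 35 °C. (k), which would lift (j), does not operate here — aggregate throughput is 6,020 units, not under 5,430 units. (b) is therefore removed.
Exception (c) does not apply: discharge occurs on five days per week.
Exception (d): average daily discharge volume is 940 litres, under the 1250 litres limit; a current Tier 4 Declaration is held — every condition holds. But applying paragraph (l): (l) operates against (d): the reportable unit count is 16, under the 17 limit. (d) is therefore removed.
No exception applies. The general rule governs.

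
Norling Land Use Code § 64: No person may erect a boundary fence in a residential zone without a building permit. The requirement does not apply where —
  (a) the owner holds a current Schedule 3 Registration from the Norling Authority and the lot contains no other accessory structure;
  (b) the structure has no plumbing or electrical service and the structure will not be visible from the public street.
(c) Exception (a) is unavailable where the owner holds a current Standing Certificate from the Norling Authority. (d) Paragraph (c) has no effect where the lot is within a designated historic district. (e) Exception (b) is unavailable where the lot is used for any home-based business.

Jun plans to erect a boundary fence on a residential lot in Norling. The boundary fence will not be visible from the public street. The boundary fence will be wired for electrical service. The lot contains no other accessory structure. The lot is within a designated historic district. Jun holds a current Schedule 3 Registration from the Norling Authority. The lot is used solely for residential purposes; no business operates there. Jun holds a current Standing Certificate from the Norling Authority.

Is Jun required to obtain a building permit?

Exception (a) is satisfied on its face — a current Schedule 3 Registration is held; the lot has no other accessory structure. Considering the limiting provisions: (c) would limit (a) — a current Standing Certificate is held — but (d) sets (c) aside: (d) operates against (c): the lot is in a historic district. So (a) applies.
Exception (b) requires that the structure has no plumbing or electrical service; but electrical service is planned, so (b) is unavailable.

No — exception (a) applies; Jun does not need a building permit.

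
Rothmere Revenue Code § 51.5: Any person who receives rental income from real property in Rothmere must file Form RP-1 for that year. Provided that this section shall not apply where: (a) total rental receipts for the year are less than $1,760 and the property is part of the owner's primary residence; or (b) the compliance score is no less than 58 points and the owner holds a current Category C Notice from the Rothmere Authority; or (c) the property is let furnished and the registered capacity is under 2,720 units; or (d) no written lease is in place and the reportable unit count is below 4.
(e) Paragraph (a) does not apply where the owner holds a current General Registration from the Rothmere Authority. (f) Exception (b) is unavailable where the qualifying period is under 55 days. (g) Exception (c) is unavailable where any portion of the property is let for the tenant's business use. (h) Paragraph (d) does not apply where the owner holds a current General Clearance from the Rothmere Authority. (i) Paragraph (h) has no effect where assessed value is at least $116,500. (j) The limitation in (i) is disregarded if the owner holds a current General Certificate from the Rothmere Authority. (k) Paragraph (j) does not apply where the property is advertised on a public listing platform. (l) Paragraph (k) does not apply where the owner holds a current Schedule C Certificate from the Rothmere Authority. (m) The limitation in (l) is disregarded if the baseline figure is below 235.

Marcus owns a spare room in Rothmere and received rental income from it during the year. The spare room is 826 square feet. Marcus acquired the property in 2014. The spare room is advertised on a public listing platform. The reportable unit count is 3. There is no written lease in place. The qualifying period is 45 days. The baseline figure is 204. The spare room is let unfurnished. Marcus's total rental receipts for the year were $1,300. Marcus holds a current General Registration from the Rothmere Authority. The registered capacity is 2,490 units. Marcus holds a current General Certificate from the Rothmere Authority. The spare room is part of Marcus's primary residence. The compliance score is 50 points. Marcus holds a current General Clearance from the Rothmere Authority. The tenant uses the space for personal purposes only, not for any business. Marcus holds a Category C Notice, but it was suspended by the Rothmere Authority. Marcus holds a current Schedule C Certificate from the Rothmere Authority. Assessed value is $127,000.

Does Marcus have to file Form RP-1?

Exception (a)'s conditions are all satisfied: total rental receipts for the year are $1,300, less than the $1,760 limit; the spare room is part of the primary residence. But applying paragraph (e): (e) is triggered — a current General Registration is held. So (a) is unavailable.
Exception (b) does not apply: the compliance score is 50 points, short of 58 points.
Exception (c) requires that the property is let furnished; but the property is let unfurnished, so (c) is unavailable.
All of (d)'s requirements are met (there is no written lease; the reportable unit count is 3, below the 4 limit). As to paragraphs (h)–(m): (h) would limit (d) — a current General Clearance is held — but (i) sets (h) aside: (i) is engaged — assessed value is $127,000, meeting the $116,500 threshold. (j) operates (a current General Certificate is held), but is set aside by (k): (k) operates against (j): the property is publicly advertised. (l) operates (a current Schedule C Certificate is held), but is displaced by (m): (m) is triggered — the baseline figure is 204, below the 235 limit. Exception (d) stands.

No — exception (d) applies; Marcus is not required to file Form RP-1.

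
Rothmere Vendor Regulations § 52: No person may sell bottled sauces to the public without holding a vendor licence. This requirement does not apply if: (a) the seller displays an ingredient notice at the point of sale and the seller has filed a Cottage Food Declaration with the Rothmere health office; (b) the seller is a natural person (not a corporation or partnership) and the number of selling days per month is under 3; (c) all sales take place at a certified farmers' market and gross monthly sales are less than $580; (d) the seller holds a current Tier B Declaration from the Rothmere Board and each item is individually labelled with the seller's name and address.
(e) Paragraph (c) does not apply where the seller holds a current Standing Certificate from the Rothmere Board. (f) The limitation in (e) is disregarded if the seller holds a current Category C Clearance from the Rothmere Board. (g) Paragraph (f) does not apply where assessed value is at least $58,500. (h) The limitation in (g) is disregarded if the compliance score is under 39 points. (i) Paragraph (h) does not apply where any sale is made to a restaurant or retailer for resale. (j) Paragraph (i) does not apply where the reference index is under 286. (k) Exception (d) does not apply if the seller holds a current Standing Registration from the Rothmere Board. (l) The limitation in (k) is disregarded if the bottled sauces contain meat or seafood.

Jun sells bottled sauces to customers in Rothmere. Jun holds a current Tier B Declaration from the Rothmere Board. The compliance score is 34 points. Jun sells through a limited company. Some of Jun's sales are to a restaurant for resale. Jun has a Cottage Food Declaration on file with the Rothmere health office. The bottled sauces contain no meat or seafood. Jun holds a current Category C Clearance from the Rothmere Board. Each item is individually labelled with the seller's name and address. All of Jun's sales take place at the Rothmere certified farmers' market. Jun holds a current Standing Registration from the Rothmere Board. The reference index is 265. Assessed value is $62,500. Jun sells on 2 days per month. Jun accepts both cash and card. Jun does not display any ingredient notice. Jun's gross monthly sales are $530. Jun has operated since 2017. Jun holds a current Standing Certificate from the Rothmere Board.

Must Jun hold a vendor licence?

No — exception (c) applies; Jun is not required to hold a vendor licence.

Exception (a) requires that the seller displays an ingredient notice at the point of sale; but no ingredient notice is displayed, so (a) is unavailable.
Exception (b) requires that the seller is a natural person (not a corporation or partnership); but the seller operates through a limited company, so (b) is unavailable.
Exception (c)'s conditions are all satisfied: all sales are at a certified farmers' market; gross monthly sales are $530, less than the $580 limit. Applying paragraphs (e)–(j): (e) would limit (c) — a current Standing Certificate is held — but (f) sets (e) aside: (f) operates against (e): a current Category C Clearance is held. (g) would limit (f) — assessed value is $62,500, meeting the $58,500 threshold — but (h) sets (g) aside: (h) is triggered — the compliance score is 34 points, under the 39 points limit. (i) would limit (h) — some sales are to a restaurant for resale — but (j) sets (i) aside: (j) operates against (i): the reference index is 265, under the 286 limit. Exception (c) stands.
Exception (d) is satisfied on its face — a current Tier B Declaration is held; items are individually labelled. But applying paragraphs (k)–(l): (k) operates against (d): a current Standing Registration is held. (l), which would lift (k), is inapplicable — the bottled sauces contain no meat or seafood. (d) is therefore removed.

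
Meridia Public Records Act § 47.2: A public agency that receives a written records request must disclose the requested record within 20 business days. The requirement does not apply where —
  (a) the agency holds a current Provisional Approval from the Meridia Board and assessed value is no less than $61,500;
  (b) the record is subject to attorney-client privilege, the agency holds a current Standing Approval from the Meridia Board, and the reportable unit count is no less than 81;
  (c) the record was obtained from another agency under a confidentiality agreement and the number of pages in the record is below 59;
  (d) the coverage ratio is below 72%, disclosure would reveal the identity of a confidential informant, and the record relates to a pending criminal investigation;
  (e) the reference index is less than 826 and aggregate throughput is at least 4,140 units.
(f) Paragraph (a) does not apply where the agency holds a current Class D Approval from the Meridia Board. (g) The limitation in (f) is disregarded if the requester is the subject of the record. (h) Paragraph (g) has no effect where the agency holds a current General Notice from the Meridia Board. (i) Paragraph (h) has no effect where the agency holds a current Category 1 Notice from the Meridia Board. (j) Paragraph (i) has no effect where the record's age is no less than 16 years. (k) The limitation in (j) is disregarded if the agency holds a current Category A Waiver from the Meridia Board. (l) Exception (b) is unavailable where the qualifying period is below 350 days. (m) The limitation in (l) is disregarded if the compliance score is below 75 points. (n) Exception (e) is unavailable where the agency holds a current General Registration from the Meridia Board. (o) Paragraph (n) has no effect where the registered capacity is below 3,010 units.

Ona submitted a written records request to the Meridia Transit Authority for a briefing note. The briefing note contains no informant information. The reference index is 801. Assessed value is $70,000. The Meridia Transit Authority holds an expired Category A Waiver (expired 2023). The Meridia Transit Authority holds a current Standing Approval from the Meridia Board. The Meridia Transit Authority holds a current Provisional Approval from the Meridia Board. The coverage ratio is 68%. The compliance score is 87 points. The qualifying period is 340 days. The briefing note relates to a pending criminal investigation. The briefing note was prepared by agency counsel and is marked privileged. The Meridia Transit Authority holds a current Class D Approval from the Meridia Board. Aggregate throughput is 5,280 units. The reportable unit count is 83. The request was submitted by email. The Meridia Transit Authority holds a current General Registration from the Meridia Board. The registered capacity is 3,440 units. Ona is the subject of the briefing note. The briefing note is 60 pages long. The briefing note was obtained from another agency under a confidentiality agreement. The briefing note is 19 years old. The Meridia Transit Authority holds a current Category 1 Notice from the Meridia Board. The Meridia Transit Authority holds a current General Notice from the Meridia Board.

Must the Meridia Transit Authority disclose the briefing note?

Yes — the Meridia Transit Authority must disclose the briefing note.

Exception (a): a current Provisional Approval is held; assessed value is $70,000, meeting the $61,500 threshold — every condition holds. However, paragraphs (f)–(k) must be considered: (f) applies — a current Class D Approval is held. (g) would limit (f) — Ona is the subject of the briefing note — but (h) sets (g) aside: (h) operates against (g): a current General Notice is held. (i) would limit (h) — a current Category 1 Notice is held — but (j) sets (i) aside: (j) operates — the record's age is 19 years, meeting the 16 years threshold. (k) is not triggered (there is no Category A Waiver in force), so (j) stands. (a) is therefore removed.
All of (b)'s requirements are met (the briefing note is privileged; a current Standing Approval is held; the reportable unit count is 83, meeting the 81 threshold). Turning to paragraphs (l)–(m): (l) is triggered — the qualifying period is 340 days, below the 350 days limit. (m), which would lift (l), is not engaged — the compliance score is 87 points, not below 75 points. (b) is therefore removed.
Exception (c) does not apply: the number of pages in the record is 60, not below 59.
Exception (d) requires that disclosure would reveal the identity of a confidential informant; but the briefing note contains no informant information, so (d) is unavailable.
Exception (e): the reference index is 801, less than the 826 limit; aggregate throughput is 5,280 units, meeting the 4,140 units threshold — every condition holds. Turning to paragraphs (n)–(o): (n) is engaged — a current General Registration is held. (o) is not triggered (the registered capacity is 3,440 units, not below 3,010 units), so (n) stands. So (e) is unavailable.
None of the exceptions is available; § 47.2 applies in full.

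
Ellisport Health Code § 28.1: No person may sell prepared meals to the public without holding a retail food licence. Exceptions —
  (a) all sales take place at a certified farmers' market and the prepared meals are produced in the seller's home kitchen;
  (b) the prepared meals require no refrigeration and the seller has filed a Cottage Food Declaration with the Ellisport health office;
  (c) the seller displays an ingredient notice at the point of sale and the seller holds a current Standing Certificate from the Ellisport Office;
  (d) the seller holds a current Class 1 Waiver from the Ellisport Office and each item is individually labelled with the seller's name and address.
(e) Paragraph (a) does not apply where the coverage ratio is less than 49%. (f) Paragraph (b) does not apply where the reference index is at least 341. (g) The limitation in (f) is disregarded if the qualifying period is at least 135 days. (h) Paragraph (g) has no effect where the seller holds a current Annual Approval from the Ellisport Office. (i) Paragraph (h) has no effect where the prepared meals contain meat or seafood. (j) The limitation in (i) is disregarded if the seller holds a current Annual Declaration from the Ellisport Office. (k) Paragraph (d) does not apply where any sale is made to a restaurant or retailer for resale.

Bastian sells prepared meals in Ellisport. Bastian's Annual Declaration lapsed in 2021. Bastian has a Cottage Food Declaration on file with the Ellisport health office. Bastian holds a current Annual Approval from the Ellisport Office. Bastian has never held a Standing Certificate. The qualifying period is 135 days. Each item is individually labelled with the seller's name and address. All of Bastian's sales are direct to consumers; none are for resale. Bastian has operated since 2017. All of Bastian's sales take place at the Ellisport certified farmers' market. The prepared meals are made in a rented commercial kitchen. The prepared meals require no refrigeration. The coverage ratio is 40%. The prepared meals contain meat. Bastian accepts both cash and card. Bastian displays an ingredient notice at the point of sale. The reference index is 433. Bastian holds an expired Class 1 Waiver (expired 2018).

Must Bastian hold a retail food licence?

Exception (a) fails — the prepared meals are made in a commercial kitchen, not a home kitchen.
Exception (b) is satisfied on its face — the prepared meals are shelf-stable; a Cottage Food Declaration is on file. Under paragraphs (f)–(j): (f) would limit (b) — the reference index is 433, meeting the 341 threshold — but (g) sets (f) aside: (g) applies — the qualifying period is 135 days, meeting the 135 days threshold. (h) would limit (g) — a current Annual Approval is held — but (i) sets (h) aside: (i) operates against (h): the prepared meals contain meat. (j), which would lift (i), is not engaged — no current Annual Declaration is held. Exception (b) stands.
Exception (c) does not apply: there is no Standing Certificate in force.
Exception (d) requires that the seller holds a current Class 1 Waiver from the Ellisport Office; but there is no Class 1 Waiver in force, so (d) is unavailable.

No — exception (b) applies; Bastian is not required to hold a retail food licence.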